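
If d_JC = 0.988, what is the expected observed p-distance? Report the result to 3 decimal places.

0.549

p = (3/4)(1 − e^(−4d/3)) = 0.75 × (1 − e^(-1.317333)) = 0.75 × (1 − 0.267849) = 0.549113.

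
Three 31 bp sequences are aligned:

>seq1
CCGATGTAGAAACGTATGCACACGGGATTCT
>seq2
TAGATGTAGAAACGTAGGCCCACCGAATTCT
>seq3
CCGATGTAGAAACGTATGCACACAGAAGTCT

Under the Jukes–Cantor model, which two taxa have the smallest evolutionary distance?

seq1–seq2: 6/31 differ, p = 0.194, d = 0.224.
seq1–seq3: 3/31 differ, p = 0.097, d = 0.104.
seq2–seq3: 6/31 differ, p = 0.194, d = 0.224.
The smallest distance is between seq1 and seq3.

seq1 and seq3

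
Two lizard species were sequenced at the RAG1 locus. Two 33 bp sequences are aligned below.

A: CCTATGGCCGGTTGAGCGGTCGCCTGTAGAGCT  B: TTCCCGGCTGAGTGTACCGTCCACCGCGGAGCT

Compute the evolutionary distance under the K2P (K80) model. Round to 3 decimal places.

0.888

Of 33 sites, 10 differences are transitions and 6 are transversions, so P = 10/33 ≈ 0.30303 and Q = 6/33 ≈ 0.181818.
Under the Kimura two-parameter model, d = −½ ln(1 − 2P − Q) − ¼ ln(1 − 2Q).
1 − 2P − Q = 0.212122, giving −½ ln(0.212122) = 0.775297.
1 − 2Q = 0.636364, giving −¼ ln(0.636364) = 0.112996.
d = 0.775297 + 0.112996 = 0.888293.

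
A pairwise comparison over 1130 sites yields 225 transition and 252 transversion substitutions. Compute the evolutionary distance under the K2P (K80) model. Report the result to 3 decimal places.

0.633

P = 225/1130 ≈ 0.199115 and Q = 252/1130 ≈ 0.223009.
Under the Kimura two-parameter model, d = −½ ln(1 − 2P − Q) − ¼ ln(1 − 2Q).
1 − 2P − Q = 0.378761, giving −½ ln(0.378761) = 0.485425.
1 − 2Q = 0.553982, giving −¼ ln(0.553982) = 0.147656.
d = 0.485425 + 0.147656 = 0.633081.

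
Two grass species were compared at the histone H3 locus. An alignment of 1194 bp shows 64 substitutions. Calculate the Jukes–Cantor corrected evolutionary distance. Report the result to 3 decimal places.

0.056

p = 64/1194 ≈ 0.053601.
d = −(3/4) ln(1 − 4p/3) = −0.75 ln(1 − 0.071468) = −0.75 ln(0.928532)
  = −0.75 × (-0.074150) = 0.055613 substitutions/site.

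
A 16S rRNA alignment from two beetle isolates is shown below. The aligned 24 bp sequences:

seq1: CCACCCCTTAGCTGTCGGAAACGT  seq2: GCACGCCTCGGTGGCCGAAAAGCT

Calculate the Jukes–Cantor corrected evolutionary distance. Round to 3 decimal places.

0.608

The sequences differ at 10 of 24 sites (1, 5, 9, 10, 12, 13, 15, 18, 22, 23), so p = 10/24 ≈ 0.416667.
d = −(3/4) ln(1 − 4p/3) = −0.75 ln(1 − 0.555556) = −0.75 ln(0.444444)
  = −0.75 × (-0.810931) = 0.608198 substitutions/site.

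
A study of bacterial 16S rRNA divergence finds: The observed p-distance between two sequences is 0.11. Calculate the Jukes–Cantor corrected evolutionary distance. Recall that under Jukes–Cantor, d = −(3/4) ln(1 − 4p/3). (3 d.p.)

d = −(3/4) ln(1 − 4p/3) = −0.75 ln(1 − 0.146667) = −0.75 ln(0.853333)
  = −0.75 × (-0.158605) = 0.118954 substitutions/site.

0.119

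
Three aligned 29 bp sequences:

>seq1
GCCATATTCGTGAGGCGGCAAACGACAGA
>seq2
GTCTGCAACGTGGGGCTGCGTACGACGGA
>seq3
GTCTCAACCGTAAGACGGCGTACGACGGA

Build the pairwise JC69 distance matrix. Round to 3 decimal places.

d(seq1,seq2) = 0.529, d(seq1,seq3) = 0.462, d(seq2,seq3) = 0.291

seq1–seq2: 11/29 sites differ → p ≈ 0.37931, d = −0.75 ln(1 − 0.505747) = 0.528531 ≈ 0.529.
seq1–seq3: 10/29 sites differ → p ≈ 0.344828, d = −0.75 ln(1 − 0.459771) = 0.461822 ≈ 0.462.
seq2–seq3: 7/29 sites differ → p ≈ 0.241379, d = −0.75 ln(1 − 0.321839) = 0.291278 ≈ 0.291.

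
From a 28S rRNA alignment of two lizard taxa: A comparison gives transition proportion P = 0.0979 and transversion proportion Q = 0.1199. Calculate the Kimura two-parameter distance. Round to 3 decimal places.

0.258

Under the Kimura two-parameter model, d = −½ ln(1 − 2P − Q) − ¼ ln(1 − 2Q).
1 − 2P − Q = 0.6843, giving −½ ln(0.6843) = 0.189679.
1 − 2Q = 0.7602, giving −¼ ln(0.7602) = 0.068543.
d = 0.189679 + 0.068543 = 0.258222.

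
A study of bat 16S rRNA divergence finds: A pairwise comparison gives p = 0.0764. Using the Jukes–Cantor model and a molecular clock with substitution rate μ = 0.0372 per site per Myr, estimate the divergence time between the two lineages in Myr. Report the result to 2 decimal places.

1.08

d = −(3/4) ln(1 − 4p/3) = −0.75 ln(1 − 0.101867) = −0.75 ln(0.898133)
  = −0.75 × (-0.107437) = 0.080578 substitutions/site.
Under a molecular clock d = 2μt, so t = d/(2μ) = 0.080578 / (2 × 0.0372) = 1.08 Myr.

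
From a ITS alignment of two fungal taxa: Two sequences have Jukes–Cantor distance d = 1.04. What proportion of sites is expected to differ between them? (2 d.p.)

0.56

p = (3/4)(1 − e^(−4d/3)) = 0.75 × (1 − e^(-1.386667)) = 0.75 × (1 − 0.249907) = 0.562570.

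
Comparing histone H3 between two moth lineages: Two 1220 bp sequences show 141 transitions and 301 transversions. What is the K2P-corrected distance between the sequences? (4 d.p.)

P = 141/1220 ≈ 0.115574 and Q = 301/1220 ≈ 0.246721.
Under the Kimura two-parameter model, d = −½ ln(1 − 2P − Q) − ¼ ln(1 − 2Q).
1 − 2P − Q = 0.522131, giving −½ ln(0.522131) = 0.324918.
1 − 2Q = 0.506558, giving −¼ ln(0.506558) = 0.170029.
d = 0.324918 + 0.170029 = 0.494947.

0.4949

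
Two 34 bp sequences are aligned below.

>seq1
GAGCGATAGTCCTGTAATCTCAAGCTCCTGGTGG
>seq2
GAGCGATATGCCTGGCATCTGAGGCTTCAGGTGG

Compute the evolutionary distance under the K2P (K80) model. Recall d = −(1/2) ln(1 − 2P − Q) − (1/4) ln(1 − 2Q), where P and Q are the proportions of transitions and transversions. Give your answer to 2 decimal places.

0.28

Of 34 sites, 2 differences are transitions and 6 are transversions, so P = 2/34 ≈ 0.058824 and Q = 6/34 ≈ 0.176471.
Under the Kimura two-parameter model, d = −½ ln(1 − 2P − Q) − ¼ ln(1 − 2Q).
1 − 2P − Q = 0.705881, giving −½ ln(0.705881) = 0.174154.
1 − 2Q = 0.647058, giving −¼ ln(0.647058) = 0.108830.
d = 0.174154 + 0.108830 = 0.282984.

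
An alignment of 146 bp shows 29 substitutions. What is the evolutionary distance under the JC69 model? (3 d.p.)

p = 29/146 ≈ 0.19863.
d = −(3/4) ln(1 − 4p/3) = −0.75 ln(1 − 0.26484) = −0.75 ln(0.73516)
  = −0.75 × (-0.307667) = 0.230750 substitutions/site.

0.231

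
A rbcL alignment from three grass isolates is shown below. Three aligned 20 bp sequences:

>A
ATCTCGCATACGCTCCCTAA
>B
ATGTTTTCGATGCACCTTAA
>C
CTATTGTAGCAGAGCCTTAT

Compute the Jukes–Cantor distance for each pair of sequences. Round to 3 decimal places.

A–B: 9/20 sites differ → p = 0.45, d = −0.75 ln(1 − 0.6) = 0.687218 ≈ 0.687.
A–C: 11/20 sites differ → p = 0.55, d = −0.75 ln(1 − 0.733333) = 0.991316 ≈ 0.991.
B–C: 9/20 sites differ → p = 0.45, d = −0.75 ln(1 − 0.6) = 0.687218 ≈ 0.687.

d(A,B) = 0.687, d(A,C) = 0.991, d(B,C) = 0.687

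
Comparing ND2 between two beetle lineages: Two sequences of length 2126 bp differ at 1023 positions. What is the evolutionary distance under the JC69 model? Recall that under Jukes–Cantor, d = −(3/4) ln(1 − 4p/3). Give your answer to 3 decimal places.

p = 1023/2126 ≈ 0.481185.
d = −(3/4) ln(1 − 4p/3) = −0.75 ln(1 − 0.64158) = −0.75 ln(0.35842)
  = −0.75 × (-1.026050) = 0.769538 substitutions/site.

0.770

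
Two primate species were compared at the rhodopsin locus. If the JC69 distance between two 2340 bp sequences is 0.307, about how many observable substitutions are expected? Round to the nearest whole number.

590

Invert JC69: p = (3/4)(1 − e^(−4d/3)) = 0.75 × (1 − e^(-0.409333)) = 0.75 × (1 − 0.664093) = 0.251930.
Expected differing sites = pL ≈ 0.251930 × 2340 = 589.5162 ≈ 590.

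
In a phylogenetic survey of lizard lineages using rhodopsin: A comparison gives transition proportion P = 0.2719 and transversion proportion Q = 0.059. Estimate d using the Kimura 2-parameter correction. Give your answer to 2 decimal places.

0.49

Under the Kimura two-parameter model, d = −½ ln(1 − 2P − Q) − ¼ ln(1 − 2Q).
1 − 2P − Q = 0.3972, giving −½ ln(0.3972) = 0.461658.
1 − 2Q = 0.882, giving −¼ ln(0.882) = 0.031391.
d = 0.461658 + 0.031391 = 0.493049.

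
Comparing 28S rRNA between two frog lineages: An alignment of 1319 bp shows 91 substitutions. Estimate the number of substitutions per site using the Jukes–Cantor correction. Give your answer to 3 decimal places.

p = 91/1319 ≈ 0.068992.
d = −(3/4) ln(1 − 4p/3) = −0.75 ln(1 − 0.091989) = −0.75 ln(0.908011)
  = −0.75 × (-0.096499) = 0.072374 substitutions/site.

0.072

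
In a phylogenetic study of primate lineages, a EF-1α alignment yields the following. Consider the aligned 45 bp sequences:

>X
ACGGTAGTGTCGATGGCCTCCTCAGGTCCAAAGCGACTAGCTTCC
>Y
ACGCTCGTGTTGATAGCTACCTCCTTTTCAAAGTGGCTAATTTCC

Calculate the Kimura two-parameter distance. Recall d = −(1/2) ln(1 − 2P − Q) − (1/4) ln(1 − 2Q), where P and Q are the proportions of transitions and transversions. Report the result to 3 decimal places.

Of 45 sites, 8 differences are transitions and 6 are transversions, so P = 8/45 ≈ 0.177778 and Q = 6/45 ≈ 0.133333.
Under the Kimura two-parameter model, d = −½ ln(1 − 2P − Q) − ¼ ln(1 − 2Q).
1 − 2P − Q = 0.511111, giving −½ ln(0.511111) = 0.335584.
1 − 2Q = 0.733334, giving −¼ ln(0.733334) = 0.077539.
d = 0.335584 + 0.077539 = 0.413123.

0.413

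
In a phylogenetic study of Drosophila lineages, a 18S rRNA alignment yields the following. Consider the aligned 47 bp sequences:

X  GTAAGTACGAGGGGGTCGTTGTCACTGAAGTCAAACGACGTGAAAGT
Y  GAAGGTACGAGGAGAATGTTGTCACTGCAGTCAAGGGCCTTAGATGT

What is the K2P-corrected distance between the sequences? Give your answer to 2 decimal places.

0.38

Of 47 sites, 7 differences are transitions and 7 are transversions, so P = 7/47 ≈ 0.148936 and Q = 7/47 ≈ 0.148936.
Under the Kimura two-parameter model, d = −½ ln(1 − 2P − Q) − ¼ ln(1 − 2Q).
1 − 2P − Q = 0.553192, giving −½ ln(0.553192) = 0.296025.
1 − 2Q = 0.702128, giving −¼ ln(0.702128) = 0.088410.
d = 0.296025 + 0.088410 = 0.384435.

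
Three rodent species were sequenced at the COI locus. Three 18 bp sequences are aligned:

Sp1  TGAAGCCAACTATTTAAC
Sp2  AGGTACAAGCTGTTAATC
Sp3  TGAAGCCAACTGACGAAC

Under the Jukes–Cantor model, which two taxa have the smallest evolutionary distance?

Sp1 and Sp3

Sp1–Sp2: 9/18 differ, p = 0.500, d = 0.824.
Sp1–Sp3: 4/18 differ, p = 0.222, d = 0.264.
Sp2–Sp3: 10/18 differ, p = 0.556, d = 1.012.
The smallest distance is between Sp1 and Sp3.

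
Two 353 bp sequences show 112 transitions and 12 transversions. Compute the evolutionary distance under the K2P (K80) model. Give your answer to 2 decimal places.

0.57

P = 112/353 ≈ 0.31728 and Q = 12/353 ≈ 0.033994.
Under the Kimura two-parameter model, d = −½ ln(1 − 2P − Q) − ¼ ln(1 − 2Q).
1 − 2P − Q = 0.331446, giving −½ ln(0.331446) = 0.552145.
1 − 2Q = 0.932012, giving −¼ ln(0.932012) = 0.017602.
d = 0.552145 + 0.017602 = 0.569747.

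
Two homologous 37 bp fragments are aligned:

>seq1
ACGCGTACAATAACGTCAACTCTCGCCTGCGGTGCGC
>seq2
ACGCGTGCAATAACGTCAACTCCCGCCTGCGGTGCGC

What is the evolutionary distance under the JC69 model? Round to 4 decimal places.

The sequences differ at 2 of 37 sites (7, 23), so p = 2/37 ≈ 0.054054.
d = −(3/4) ln(1 − 4p/3) = −0.75 ln(1 − 0.072072) = −0.75 ln(0.927928)
  = −0.75 × (-0.074801) = 0.056101 substitutions/site.

0.0561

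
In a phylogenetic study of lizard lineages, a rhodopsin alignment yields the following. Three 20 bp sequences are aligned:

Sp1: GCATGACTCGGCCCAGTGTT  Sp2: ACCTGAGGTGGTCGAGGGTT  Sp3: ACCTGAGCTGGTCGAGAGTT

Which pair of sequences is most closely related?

Sp2 and Sp3

Sp1–Sp2: 8/20 differ, p = 0.400, d = 0.572.
Sp1–Sp3: 8/20 differ, p = 0.400, d = 0.572.
Sp2–Sp3: 2/20 differ, p = 0.100, d = 0.107.
The smallest distance is between Sp2 and Sp3.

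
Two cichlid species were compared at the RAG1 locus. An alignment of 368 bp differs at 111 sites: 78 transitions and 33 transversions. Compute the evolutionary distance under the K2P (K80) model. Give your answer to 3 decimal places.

P = 78/368 ≈ 0.211957 and Q = 33/368 ≈ 0.089674.
Under the Kimura two-parameter model, d = −½ ln(1 − 2P − Q) − ¼ ln(1 − 2Q).
1 − 2P − Q = 0.486412, giving −½ ln(0.486412) = 0.360350.
1 − 2Q = 0.820652, giving −¼ ln(0.820652) = 0.049414.
d = 0.360350 + 0.049414 = 0.409764.

0.410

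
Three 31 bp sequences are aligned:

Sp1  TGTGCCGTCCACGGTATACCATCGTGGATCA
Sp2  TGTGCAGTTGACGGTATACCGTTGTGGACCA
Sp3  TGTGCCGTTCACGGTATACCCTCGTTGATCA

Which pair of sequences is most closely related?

Sp1–Sp2: 6/31 differ, p = 0.194, d = 0.224.
Sp1–Sp3: 3/31 differ, p = 0.097, d = 0.104.
Sp2–Sp3: 6/31 differ, p = 0.194, d = 0.224.
The smallest distance is between Sp1 and Sp3.

Sp1 and Sp3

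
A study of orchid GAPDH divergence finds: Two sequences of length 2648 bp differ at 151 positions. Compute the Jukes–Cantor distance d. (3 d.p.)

p = 151/2648 ≈ 0.057024.
d = −(3/4) ln(1 − 4p/3) = −0.75 ln(1 − 0.076032) = −0.75 ln(0.923968)
  = −0.75 × (-0.079078) = 0.059309 substitutions/site.

0.059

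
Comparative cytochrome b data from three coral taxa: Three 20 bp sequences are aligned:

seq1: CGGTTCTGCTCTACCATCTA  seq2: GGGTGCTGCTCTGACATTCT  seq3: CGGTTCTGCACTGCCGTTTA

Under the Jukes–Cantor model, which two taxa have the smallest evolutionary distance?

seq1 and seq3

seq1–seq2: 7/20 differ, p = 0.350, d = 0.471.
seq1–seq3: 4/20 differ, p = 0.200, d = 0.233.
seq2–seq3: 7/20 differ, p = 0.350, d = 0.471.
The smallest distance is between seq1 and seq3.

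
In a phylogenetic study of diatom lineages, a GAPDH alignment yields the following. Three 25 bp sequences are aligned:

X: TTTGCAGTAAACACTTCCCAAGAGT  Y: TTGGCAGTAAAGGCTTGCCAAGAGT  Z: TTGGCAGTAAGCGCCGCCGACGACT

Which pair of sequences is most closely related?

X–Y: 4/25 differ, p = 0.160, d = 0.180.
X–Z: 8/25 differ, p = 0.320, d = 0.417.
Y–Z: 8/25 differ, p = 0.320, d = 0.417.
The smallest distance is between X and Y.

X and Y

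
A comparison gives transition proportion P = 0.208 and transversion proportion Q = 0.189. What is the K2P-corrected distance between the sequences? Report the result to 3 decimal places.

Under the Kimura two-parameter model, d = −½ ln(1 − 2P − Q) − ¼ ln(1 − 2Q).
1 − 2P − Q = 0.395, giving −½ ln(0.395) = 0.464435.
1 − 2Q = 0.622, giving −¼ ln(0.622) = 0.118704.
d = 0.464435 + 0.118704 = 0.583139.

0.583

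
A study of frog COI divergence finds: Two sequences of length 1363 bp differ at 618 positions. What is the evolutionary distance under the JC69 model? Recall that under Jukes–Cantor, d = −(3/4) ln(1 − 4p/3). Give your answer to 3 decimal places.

p = 618/1363 ≈ 0.453412.
d = −(3/4) ln(1 − 4p/3) = −0.75 ln(1 − 0.604549) = −0.75 ln(0.395451)
  = −0.75 × (-0.927728) = 0.695796 substitutions/site.

0.696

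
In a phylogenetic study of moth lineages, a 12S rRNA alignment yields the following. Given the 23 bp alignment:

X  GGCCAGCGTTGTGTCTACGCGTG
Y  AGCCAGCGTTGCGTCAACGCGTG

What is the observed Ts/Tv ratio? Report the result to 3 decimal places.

2.000

Transitions are A↔G and C↔T; transversions are all other mismatches.
Transitions: 2. Transversions: 1.
R = 2/1 = 2.000.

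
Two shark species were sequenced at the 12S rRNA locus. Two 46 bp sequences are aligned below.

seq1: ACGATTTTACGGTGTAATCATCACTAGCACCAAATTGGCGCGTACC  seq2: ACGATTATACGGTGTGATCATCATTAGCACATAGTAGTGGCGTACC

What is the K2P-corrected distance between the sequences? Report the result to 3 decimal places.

Of 46 sites, 3 differences are transitions and 6 are transversions, so P = 3/46 ≈ 0.065217 and Q = 6/46 ≈ 0.130435.
Under the Kimura two-parameter model, d = −½ ln(1 − 2P − Q) − ¼ ln(1 − 2Q).
1 − 2P − Q = 0.739131, giving −½ ln(0.739131) = 0.151140.
1 − 2Q = 0.73913, giving −¼ ln(0.73913) = 0.075570.
d = 0.151140 + 0.075570 = 0.226710.

0.227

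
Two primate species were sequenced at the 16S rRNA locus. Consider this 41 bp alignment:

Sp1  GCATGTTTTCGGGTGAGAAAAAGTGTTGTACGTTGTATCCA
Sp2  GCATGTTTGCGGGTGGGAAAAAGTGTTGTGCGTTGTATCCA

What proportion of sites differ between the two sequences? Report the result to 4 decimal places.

0.0732

The sequences differ at 3 of 41 positions (sites 9, 16, 30).
p = 3/41 = 0.073170… ≈ 0.0732 (to 4 d.p.).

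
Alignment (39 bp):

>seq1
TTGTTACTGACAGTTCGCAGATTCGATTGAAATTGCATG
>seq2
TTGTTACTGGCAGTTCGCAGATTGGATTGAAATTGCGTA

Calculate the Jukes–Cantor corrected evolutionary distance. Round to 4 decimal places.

0.1103

The sequences differ at 4 of 39 sites (10, 24, 37, 39), so p = 4/39 ≈ 0.102564.
d = −(3/4) ln(1 − 4p/3) = −0.75 ln(1 − 0.136752) = −0.75 ln(0.863248)
  = −0.75 × (-0.147053) = 0.110290 substitutions/site.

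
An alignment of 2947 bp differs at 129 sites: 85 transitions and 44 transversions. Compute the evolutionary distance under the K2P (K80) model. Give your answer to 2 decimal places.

0.05

P = 85/2947 ≈ 0.028843 and Q = 44/2947 ≈ 0.01493.
Under the Kimura two-parameter model, d = −½ ln(1 − 2P − Q) − ¼ ln(1 − 2Q).
1 − 2P − Q = 0.927384, giving −½ ln(0.927384) = 0.037694.
1 − 2Q = 0.97014, giving −¼ ln(0.97014) = 0.007579.
d = 0.037694 + 0.007579 = 0.045273.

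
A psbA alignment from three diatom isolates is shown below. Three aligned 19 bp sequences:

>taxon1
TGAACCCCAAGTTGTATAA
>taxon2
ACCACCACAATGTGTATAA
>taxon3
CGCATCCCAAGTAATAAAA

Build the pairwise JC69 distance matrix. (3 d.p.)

d(taxon1,taxon2) = 0.410, d(taxon1,taxon3) = 0.410, d(taxon2,taxon3) = 0.749

taxon1–taxon2: 6/19 sites differ → p ≈ 0.315789, d = −0.75 ln(1 − 0.421052) = 0.409907 ≈ 0.410.
taxon1–taxon3: 6/19 sites differ → p ≈ 0.315789, d = −0.75 ln(1 − 0.421052) = 0.409907 ≈ 0.410.
taxon2–taxon3: 9/19 sites differ → p ≈ 0.473684, d = −0.75 ln(1 − 0.631579) = 0.748897 ≈ 0.749.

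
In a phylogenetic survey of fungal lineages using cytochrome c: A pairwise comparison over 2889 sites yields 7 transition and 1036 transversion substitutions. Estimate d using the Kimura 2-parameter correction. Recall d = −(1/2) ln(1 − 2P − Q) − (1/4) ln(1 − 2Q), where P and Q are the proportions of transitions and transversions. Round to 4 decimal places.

P = 7/2889 ≈ 0.002423 and Q = 1036/2889 ≈ 0.358602.
Under the Kimura two-parameter model, d = −½ ln(1 − 2P − Q) − ¼ ln(1 − 2Q).
1 − 2P − Q = 0.636552, giving −½ ln(0.636552) = 0.225845.
1 − 2Q = 0.282796, giving −¼ ln(0.282796) = 0.315757.
d = 0.225845 + 0.315757 = 0.541602.

0.5416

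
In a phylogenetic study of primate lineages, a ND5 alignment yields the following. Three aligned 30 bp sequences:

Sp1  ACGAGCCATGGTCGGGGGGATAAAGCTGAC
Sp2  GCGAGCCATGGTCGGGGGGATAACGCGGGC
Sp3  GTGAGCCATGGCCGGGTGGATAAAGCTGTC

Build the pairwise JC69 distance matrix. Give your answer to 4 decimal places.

Sp1–Sp2: 4/30 sites differ → p ≈ 0.133333, d = −0.75 ln(1 − 0.177777) = 0.146808 ≈ 0.1468.
Sp1–Sp3: 5/30 sites differ → p ≈ 0.166667, d = −0.75 ln(1 − 0.222223) = 0.188487 ≈ 0.1885.
Sp2–Sp3: 6/30 sites differ → p = 0.2, d = −0.75 ln(1 − 0.266667) = 0.232617 ≈ 0.2326.

d(Sp1,Sp2) = 0.1468, d(Sp1,Sp3) = 0.1885, d(Sp2,Sp3) = 0.2326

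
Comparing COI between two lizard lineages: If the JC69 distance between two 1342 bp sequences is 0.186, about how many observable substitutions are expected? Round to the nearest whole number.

Invert JC69: p = (3/4)(1 − e^(−4d/3)) = 0.75 × (1 − e^(-0.248)) = 0.75 × (1 − 0.780360) = 0.164730.
Expected differing sites = pL ≈ 0.164730 × 1342 = 221.06766 ≈ 221.

221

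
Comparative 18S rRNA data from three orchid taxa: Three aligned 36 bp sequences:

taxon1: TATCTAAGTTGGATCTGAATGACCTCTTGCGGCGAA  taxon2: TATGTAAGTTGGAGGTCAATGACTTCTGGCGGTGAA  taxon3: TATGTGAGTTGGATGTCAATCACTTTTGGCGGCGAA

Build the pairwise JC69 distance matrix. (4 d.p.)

taxon1–taxon2: 7/36 sites differ → p ≈ 0.194444, d = −0.75 ln(1 − 0.259259) = 0.225078 ≈ 0.2251.
taxon1–taxon3: 8/36 sites differ → p ≈ 0.222222, d = −0.75 ln(1 − 0.296296) = 0.263548 ≈ 0.2635.
taxon2–taxon3: 5/36 sites differ → p ≈ 0.138889, d = −0.75 ln(1 − 0.185185) = 0.153596 ≈ 0.1536.

d(taxon1,taxon2) = 0.2251, d(taxon1,taxon3) = 0.2635, d(taxon2,taxon3) = 0.1536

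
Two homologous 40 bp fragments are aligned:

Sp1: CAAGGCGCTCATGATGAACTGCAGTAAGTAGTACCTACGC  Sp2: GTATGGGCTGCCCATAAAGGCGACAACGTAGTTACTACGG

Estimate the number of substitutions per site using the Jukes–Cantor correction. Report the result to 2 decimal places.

The sequences differ at 19 of 40 sites, so p = 19/40 = 0.475.
d = −(3/4) ln(1 − 4p/3) = −0.75 ln(1 − 0.633333) = −0.75 ln(0.366667)
  = −0.75 × (-1.003301) = 0.752476 substitutions/site.

0.75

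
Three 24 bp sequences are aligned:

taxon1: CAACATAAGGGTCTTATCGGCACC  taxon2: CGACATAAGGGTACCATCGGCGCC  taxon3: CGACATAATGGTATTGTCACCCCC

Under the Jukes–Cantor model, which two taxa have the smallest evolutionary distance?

taxon1–taxon2: 5/24 differ, p = 0.208, d = 0.244.
taxon1–taxon3: 7/24 differ, p = 0.292, d = 0.369.
taxon2–taxon3: 7/24 differ, p = 0.292, d = 0.369.
The smallest distance is between taxon1 and taxon2.

taxon1 and taxon2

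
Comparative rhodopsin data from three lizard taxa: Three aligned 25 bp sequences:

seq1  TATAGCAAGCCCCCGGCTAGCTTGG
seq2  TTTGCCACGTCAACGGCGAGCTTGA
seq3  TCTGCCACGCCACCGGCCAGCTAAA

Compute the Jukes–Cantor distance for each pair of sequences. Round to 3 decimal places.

d(seq1,seq2) = 0.490, d(seq1,seq3) = 0.490, d(seq2,seq3) = 0.289

seq1–seq2: 9/25 sites differ → p = 0.36, d = −0.75 ln(1 − 0.48) = 0.490445 ≈ 0.490.
seq1–seq3: 9/25 sites differ → p = 0.36, d = −0.75 ln(1 − 0.48) = 0.490445 ≈ 0.490.
seq2–seq3: 6/25 sites differ → p = 0.24, d = −0.75 ln(1 − 0.32) = 0.289247 ≈ 0.289.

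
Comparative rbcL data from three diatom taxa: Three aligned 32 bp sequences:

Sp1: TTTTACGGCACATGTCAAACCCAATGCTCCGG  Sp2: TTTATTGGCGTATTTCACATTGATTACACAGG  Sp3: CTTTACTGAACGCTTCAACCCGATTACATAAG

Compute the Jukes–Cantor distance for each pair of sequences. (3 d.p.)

Sp1–Sp2: 14/32 sites differ → p = 0.4375, d = −0.75 ln(1 − 0.583333) = 0.656601 ≈ 0.657.
Sp1–Sp3: 14/32 sites differ → p = 0.4375, d = −0.75 ln(1 − 0.583333) = 0.656601 ≈ 0.657.
Sp2–Sp3: 16/32 sites differ → p = 0.5, d = −0.75 ln(1 − 0.666667) = 0.823960 ≈ 0.824.

d(Sp1,Sp2) = 0.657, d(Sp1,Sp3) = 0.657, d(Sp2,Sp3) = 0.824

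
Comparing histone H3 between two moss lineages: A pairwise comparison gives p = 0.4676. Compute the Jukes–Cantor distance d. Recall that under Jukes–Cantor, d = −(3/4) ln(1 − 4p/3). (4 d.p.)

0.7326

d = −(3/4) ln(1 − 4p/3) = −0.75 ln(1 − 0.623467) = −0.75 ln(0.376533)
  = −0.75 × (-0.976750) = 0.732563 substitutions/site.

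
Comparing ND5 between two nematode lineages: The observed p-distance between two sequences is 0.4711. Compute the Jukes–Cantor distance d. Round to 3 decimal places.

d = −(3/4) ln(1 − 4p/3) = −0.75 ln(1 − 0.628133) = −0.75 ln(0.371867)
  = −0.75 × (-0.989219) = 0.741914 substitutions/site.

0.742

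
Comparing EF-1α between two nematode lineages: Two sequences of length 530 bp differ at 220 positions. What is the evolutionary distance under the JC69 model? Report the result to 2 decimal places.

0.60

p = 220/530 ≈ 0.415094.
d = −(3/4) ln(1 − 4p/3) = −0.75 ln(1 − 0.553459) = −0.75 ln(0.446541)
  = −0.75 × (-0.806224) = 0.604668 substitutions/site.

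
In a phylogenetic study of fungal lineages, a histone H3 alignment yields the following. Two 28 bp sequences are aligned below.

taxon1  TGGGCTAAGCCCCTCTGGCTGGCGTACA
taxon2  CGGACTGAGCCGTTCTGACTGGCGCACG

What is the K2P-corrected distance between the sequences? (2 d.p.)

0.40

Of 28 sites, 7 differences are transitions and 1 are transversions, so P = 7/28 = 0.25 and Q = 1/28 ≈ 0.035714.
Under the Kimura two-parameter model, d = −½ ln(1 − 2P − Q) − ¼ ln(1 − 2Q).
1 − 2P − Q = 0.464286, giving −½ ln(0.464286) = 0.383627.
1 − 2Q = 0.928572, giving −¼ ln(0.928572) = 0.018527.
d = 0.383627 + 0.018527 = 0.402154.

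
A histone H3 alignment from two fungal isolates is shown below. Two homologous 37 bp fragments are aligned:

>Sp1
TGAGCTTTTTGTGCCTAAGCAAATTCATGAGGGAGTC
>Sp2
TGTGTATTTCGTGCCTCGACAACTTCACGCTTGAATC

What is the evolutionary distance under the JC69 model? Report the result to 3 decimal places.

0.474

The sequences differ at 13 of 37 sites, so p = 13/37 ≈ 0.351351.
d = −(3/4) ln(1 − 4p/3) = −0.75 ln(1 − 0.468468) = −0.75 ln(0.531532)
  = −0.75 × (-0.631992) = 0.473994 substitutions/site.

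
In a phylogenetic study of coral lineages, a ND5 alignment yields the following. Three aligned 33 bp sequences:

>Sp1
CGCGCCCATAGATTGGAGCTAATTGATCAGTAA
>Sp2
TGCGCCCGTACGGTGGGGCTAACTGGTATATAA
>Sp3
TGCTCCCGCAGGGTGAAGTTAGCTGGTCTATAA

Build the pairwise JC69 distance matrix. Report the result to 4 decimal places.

Sp1–Sp2: 11/33 sites differ → p ≈ 0.333333, d = −0.75 ln(1 − 0.444444) = 0.440839 ≈ 0.4408.
Sp1–Sp3: 13/33 sites differ → p ≈ 0.393939, d = −0.75 ln(1 − 0.525252) = 0.558728 ≈ 0.5587.
Sp2–Sp3: 8/33 sites differ → p ≈ 0.242424, d = −0.75 ln(1 − 0.323232) = 0.292820 ≈ 0.2928.

d(Sp1,Sp2) = 0.4408, d(Sp1,Sp3) = 0.5587, d(Sp2,Sp3) = 0.2928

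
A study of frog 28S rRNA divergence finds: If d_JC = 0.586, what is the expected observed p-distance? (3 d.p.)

p = (3/4)(1 − e^(−4d/3)) = 0.75 × (1 − e^(-0.781333)) = 0.75 × (1 − 0.457795) = 0.406654.

0.407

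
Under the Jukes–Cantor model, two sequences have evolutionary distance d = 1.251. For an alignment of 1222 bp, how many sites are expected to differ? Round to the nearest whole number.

Invert JC69: p = (3/4)(1 − e^(−4d/3)) = 0.75 × (1 − e^(-1.668)) = 0.75 × (1 − 0.188624) = 0.608532.
Expected differing sites = pL ≈ 0.608532 × 1222 = 743.626104 ≈ 744.

744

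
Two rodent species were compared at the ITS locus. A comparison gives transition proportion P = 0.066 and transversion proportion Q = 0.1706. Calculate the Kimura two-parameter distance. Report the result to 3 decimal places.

Under the Kimura two-parameter model, d = −½ ln(1 − 2P − Q) − ¼ ln(1 − 2Q).
1 − 2P − Q = 0.6974, giving −½ ln(0.6974) = 0.180198.
1 − 2Q = 0.6588, giving −¼ ln(0.6588) = 0.104334.
d = 0.180198 + 0.104334 = 0.284532.

0.285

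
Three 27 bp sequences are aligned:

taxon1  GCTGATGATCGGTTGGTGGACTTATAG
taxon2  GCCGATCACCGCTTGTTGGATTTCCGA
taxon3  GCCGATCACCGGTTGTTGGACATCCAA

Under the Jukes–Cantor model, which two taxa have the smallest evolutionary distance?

taxon1–taxon2: 10/27 differ, p = 0.370, d = 0.511.
taxon1–taxon3: 8/27 differ, p = 0.296, d = 0.377.
taxon2–taxon3: 4/27 differ, p = 0.148, d = 0.165.
The smallest distance is between taxon2 and taxon3.

taxon2 and taxon3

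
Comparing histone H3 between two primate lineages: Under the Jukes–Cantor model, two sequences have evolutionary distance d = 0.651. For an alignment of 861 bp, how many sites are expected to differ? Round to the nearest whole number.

Invert JC69: p = (3/4)(1 − e^(−4d/3)) = 0.75 × (1 − e^(-0.868)) = 0.75 × (1 − 0.419790) = 0.435158.
Expected differing sites = pL ≈ 0.435158 × 861 = 374.671038 ≈ 375.

375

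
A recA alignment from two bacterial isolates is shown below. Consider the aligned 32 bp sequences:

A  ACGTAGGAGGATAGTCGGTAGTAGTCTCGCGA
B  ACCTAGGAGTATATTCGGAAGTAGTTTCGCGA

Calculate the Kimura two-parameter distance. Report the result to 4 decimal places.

0.1757

Of 32 sites, 1 differences are transitions and 4 are transversions, so P = 1/32 = 0.03125 and Q = 4/32 = 0.125.
Under the Kimura two-parameter model, d = −½ ln(1 − 2P − Q) − ¼ ln(1 − 2Q).
1 − 2P − Q = 0.8125, giving −½ ln(0.8125) = 0.103820.
1 − 2Q = 0.75, giving −¼ ln(0.75) = 0.071921.
d = 0.103820 + 0.071921 = 0.175741.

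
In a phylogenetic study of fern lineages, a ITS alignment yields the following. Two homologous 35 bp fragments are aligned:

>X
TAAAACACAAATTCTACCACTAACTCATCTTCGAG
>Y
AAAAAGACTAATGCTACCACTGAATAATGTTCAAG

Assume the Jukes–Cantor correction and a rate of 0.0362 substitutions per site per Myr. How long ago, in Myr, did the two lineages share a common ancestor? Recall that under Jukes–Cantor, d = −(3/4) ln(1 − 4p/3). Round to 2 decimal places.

4.35

The sequences differ at 9 of 35 sites (1, 6, 9, 13, 22, 24, 26, 29, 33), so p = 9/35 ≈ 0.257143.
d = −(3/4) ln(1 − 4p/3) = −0.75 ln(1 − 0.342857) = −0.75 ln(0.657143)
  = −0.75 × (-0.419854) = 0.314891 substitutions/site.
Under a molecular clock d = 2μt, so t = d/(2μ) = 0.314891 / (2 × 0.0362) = 4.35 Myr.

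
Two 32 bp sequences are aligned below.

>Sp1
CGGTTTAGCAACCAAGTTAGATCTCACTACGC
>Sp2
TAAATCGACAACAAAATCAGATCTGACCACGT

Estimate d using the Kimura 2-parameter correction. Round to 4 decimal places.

Of 32 sites, 10 differences are transitions and 3 are transversions, so P = 10/32 = 0.3125 and Q = 3/32 = 0.09375.
Under the Kimura two-parameter model, d = −½ ln(1 − 2P − Q) − ¼ ln(1 − 2Q).
1 − 2P − Q = 0.28125, giving −½ ln(0.28125) = 0.634256.
1 − 2Q = 0.8125, giving −¼ ln(0.8125) = 0.051910.
d = 0.634256 + 0.051910 = 0.686166.

0.6862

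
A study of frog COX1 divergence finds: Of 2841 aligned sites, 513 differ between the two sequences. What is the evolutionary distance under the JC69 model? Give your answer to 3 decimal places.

p = 513/2841 ≈ 0.18057.
d = −(3/4) ln(1 − 4p/3) = −0.75 ln(1 − 0.24076) = −0.75 ln(0.75924)
  = −0.75 × (-0.275437) = 0.206578 substitutions/site.

0.207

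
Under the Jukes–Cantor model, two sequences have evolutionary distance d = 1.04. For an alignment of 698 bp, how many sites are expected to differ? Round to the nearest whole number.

393

Invert JC69: p = (3/4)(1 − e^(−4d/3)) = 0.75 × (1 − e^(-1.386667)) = 0.75 × (1 − 0.249907) = 0.562570.
Expected differing sites = pL ≈ 0.562570 × 698 = 392.67386 ≈ 393.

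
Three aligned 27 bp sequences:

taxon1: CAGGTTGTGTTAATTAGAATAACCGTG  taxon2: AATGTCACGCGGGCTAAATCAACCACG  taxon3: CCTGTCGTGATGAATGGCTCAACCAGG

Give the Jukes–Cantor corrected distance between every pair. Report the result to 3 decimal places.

d(taxon1,taxon2) = 1.012, d(taxon1,taxon3) = 0.673, d(taxon2,taxon3) = 0.673

taxon1–taxon2: 15/27 sites differ → p ≈ 0.555556, d = −0.75 ln(1 − 0.740741) = 1.012446 ≈ 1.012.
taxon1–taxon3: 12/27 sites differ → p ≈ 0.444444, d = −0.75 ln(1 − 0.592592) = 0.673455 ≈ 0.673.
taxon2–taxon3: 12/27 sites differ → p ≈ 0.444444, d = −0.75 ln(1 − 0.592592) = 0.673455 ≈ 0.673.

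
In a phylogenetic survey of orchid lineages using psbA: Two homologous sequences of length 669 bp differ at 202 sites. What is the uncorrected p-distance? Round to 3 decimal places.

p = 202/669 = 0.301943… ≈ 0.302 (to 3 d.p.).

0.302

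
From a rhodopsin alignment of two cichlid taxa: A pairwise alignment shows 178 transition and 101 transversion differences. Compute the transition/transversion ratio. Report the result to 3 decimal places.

R = 178/101 = 1.762376… ≈ 1.762 (to 3 d.p.).

1.762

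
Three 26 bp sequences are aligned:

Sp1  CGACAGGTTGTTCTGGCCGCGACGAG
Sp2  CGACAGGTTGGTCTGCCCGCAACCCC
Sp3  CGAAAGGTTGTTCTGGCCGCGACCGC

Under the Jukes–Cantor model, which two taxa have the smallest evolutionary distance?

Sp1 and Sp3

Sp1–Sp2: 6/26 differ, p = 0.231, d = 0.276.
Sp1–Sp3: 4/26 differ, p = 0.154, d = 0.172.
Sp2–Sp3: 5/26 differ, p = 0.192, d = 0.222.
The smallest distance is between Sp1 and Sp3.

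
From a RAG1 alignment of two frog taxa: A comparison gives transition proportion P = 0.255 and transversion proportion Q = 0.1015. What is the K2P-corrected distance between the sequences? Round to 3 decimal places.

Under the Kimura two-parameter model, d = −½ ln(1 − 2P − Q) − ¼ ln(1 − 2Q).
1 − 2P − Q = 0.3885, giving −½ ln(0.3885) = 0.472731.
1 − 2Q = 0.797, giving −¼ ln(0.797) = 0.056725.
d = 0.472731 + 0.056725 = 0.529456.

0.529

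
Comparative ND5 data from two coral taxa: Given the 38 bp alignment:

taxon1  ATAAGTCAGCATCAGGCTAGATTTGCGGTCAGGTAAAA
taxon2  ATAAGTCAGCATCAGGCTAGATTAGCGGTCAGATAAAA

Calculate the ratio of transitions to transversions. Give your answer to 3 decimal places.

1.000

Transitions are A↔G and C↔T; transversions are all other mismatches.
Transitions: 1. Transversions: 1.
R = 1/1 = 1.000.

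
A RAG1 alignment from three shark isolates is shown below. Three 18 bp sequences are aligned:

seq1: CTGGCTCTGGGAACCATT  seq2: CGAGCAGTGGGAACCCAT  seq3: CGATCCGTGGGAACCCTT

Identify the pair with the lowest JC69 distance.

seq2 and seq3

seq1–seq2: 6/18 differ, p = 0.333, d = 0.441.
seq1–seq3: 6/18 differ, p = 0.333, d = 0.441.
seq2–seq3: 3/18 differ, p = 0.167, d = 0.188.
The smallest distance is between seq2 and seq3.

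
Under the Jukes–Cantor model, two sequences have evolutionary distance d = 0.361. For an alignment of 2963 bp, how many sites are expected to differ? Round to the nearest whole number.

849

Invert JC69: p = (3/4)(1 − e^(−4d/3)) = 0.75 × (1 − e^(-0.481333)) = 0.75 × (1 − 0.617959) = 0.286531.
Expected differing sites = pL ≈ 0.286531 × 2963 = 848.991353 ≈ 849.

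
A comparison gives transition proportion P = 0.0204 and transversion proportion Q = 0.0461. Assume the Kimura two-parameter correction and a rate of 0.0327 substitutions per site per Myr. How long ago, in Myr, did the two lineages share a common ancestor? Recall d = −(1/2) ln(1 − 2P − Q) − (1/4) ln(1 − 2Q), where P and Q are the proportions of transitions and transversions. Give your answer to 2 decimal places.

1.06

Under the Kimura two-parameter model, d = −½ ln(1 − 2P − Q) − ¼ ln(1 − 2Q).
1 − 2P − Q = 0.9131, giving −½ ln(0.9131) = 0.045455.
1 − 2Q = 0.9078, giving −¼ ln(0.9078) = 0.024183.
d = 0.045455 + 0.024183 = 0.069638.
Under a molecular clock d = 2μt, so t = d/(2μ) = 0.069638 / (2 × 0.0327) = 1.06 Myr.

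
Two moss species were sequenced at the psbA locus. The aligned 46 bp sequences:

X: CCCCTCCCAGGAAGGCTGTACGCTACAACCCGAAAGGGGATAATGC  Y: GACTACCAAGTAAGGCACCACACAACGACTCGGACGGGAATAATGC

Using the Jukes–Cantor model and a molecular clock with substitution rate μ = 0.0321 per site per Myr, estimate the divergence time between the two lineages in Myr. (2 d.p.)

The sequences differ at 16 of 46 sites, so p = 16/46 ≈ 0.347826.
d = −(3/4) ln(1 − 4p/3) = −0.75 ln(1 − 0.463768) = −0.75 ln(0.536232)
  = −0.75 × (-0.623188) = 0.467391 substitutions/site.
Under a molecular clock d = 2μt, so t = d/(2μ) = 0.467391 / (2 × 0.0321) = 7.28 Myr.

7.28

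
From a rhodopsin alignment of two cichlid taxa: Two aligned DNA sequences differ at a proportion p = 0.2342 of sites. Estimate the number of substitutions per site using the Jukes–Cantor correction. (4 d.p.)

d = −(3/4) ln(1 − 4p/3) = −0.75 ln(1 − 0.312267) = −0.75 ln(0.687733)
  = −0.75 × (-0.374355) = 0.280766 substitutions/site.

0.2808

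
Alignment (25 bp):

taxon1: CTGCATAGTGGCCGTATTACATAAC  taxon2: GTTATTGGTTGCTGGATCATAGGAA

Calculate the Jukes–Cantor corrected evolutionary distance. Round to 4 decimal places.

The sequences differ at 13 of 25 sites, so p = 13/25 = 0.52.
d = −(3/4) ln(1 − 4p/3) = −0.75 ln(1 − 0.693333) = −0.75 ln(0.306667)
  = −0.75 × (-1.181993) = 0.886495 substitutions/site.

0.8865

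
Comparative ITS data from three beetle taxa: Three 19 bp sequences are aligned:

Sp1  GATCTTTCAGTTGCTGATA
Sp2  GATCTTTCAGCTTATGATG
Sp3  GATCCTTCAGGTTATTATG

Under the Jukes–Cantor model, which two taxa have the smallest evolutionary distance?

Sp1–Sp2: 4/19 differ, p = 0.211, d = 0.247.
Sp1–Sp3: 6/19 differ, p = 0.316, d = 0.410.
Sp2–Sp3: 3/19 differ, p = 0.158, d = 0.177.
The smallest distance is between Sp2 and Sp3.

Sp2 and Sp3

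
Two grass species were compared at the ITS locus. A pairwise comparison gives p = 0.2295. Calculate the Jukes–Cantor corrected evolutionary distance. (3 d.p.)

0.274

d = −(3/4) ln(1 − 4p/3) = −0.75 ln(1 − 0.306) = −0.75 ln(0.694)
  = −0.75 × (-0.365283) = 0.273962 substitutions/site.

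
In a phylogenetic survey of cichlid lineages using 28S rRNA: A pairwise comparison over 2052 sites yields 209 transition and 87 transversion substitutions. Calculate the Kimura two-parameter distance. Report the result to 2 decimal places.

0.16

P = 209/2052 ≈ 0.101852 and Q = 87/2052 ≈ 0.042398.
Under the Kimura two-parameter model, d = −½ ln(1 − 2P − Q) − ¼ ln(1 − 2Q).
1 − 2P − Q = 0.753898, giving −½ ln(0.753898) = 0.141249.
1 − 2Q = 0.915204, giving −¼ ln(0.915204) = 0.022152.
d = 0.141249 + 0.022152 = 0.163401.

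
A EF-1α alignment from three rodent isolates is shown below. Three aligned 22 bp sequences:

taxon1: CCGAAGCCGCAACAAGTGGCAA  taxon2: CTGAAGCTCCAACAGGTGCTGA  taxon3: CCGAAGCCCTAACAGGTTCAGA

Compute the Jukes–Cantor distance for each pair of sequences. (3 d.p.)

d(taxon1,taxon2) = 0.414, d(taxon1,taxon3) = 0.414, d(taxon2,taxon3) = 0.271

taxon1–taxon2: 7/22 sites differ → p ≈ 0.318182, d = −0.75 ln(1 − 0.424243) = 0.414052 ≈ 0.414.
taxon1–taxon3: 7/22 sites differ → p ≈ 0.318182, d = −0.75 ln(1 − 0.424243) = 0.414052 ≈ 0.414.
taxon2–taxon3: 5/22 sites differ → p ≈ 0.227273, d = −0.75 ln(1 − 0.303031) = 0.270761 ≈ 0.271.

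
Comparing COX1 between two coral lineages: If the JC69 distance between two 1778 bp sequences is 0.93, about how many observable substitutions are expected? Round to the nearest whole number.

Invert JC69: p = (3/4)(1 − e^(−4d/3)) = 0.75 × (1 − e^(-1.24)) = 0.75 × (1 − 0.289384) = 0.532962.
Expected differing sites = pL ≈ 0.532962 × 1778 = 947.606436 ≈ 948.

948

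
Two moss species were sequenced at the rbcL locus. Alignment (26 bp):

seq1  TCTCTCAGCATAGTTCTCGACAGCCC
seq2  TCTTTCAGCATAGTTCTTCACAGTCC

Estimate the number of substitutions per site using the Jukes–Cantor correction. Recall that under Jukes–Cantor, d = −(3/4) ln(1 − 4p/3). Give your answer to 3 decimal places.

The sequences differ at 4 of 26 sites (4, 18, 19, 24), so p = 4/26 ≈ 0.153846.
d = −(3/4) ln(1 − 4p/3) = −0.75 ln(1 − 0.205128) = −0.75 ln(0.794872)
  = −0.75 × (-0.229574) = 0.172181 substitutions/site.

0.172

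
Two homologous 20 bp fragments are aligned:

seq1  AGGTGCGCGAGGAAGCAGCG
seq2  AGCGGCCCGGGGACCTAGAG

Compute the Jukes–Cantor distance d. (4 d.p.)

0.5716

The sequences differ at 8 of 20 sites (3, 4, 7, 10, 14, 15, 16, 19), so p = 8/20 = 0.4.
d = −(3/4) ln(1 − 4p/3) = −0.75 ln(1 − 0.533333) = −0.75 ln(0.466667)
  = −0.75 × (-0.762139) = 0.571604 substitutions/site.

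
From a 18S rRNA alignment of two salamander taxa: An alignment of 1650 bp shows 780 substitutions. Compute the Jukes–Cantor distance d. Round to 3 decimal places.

0.746

p = 780/1650 ≈ 0.472727.
d = −(3/4) ln(1 − 4p/3) = −0.75 ln(1 − 0.630303) = −0.75 ln(0.369697)
  = −0.75 × (-0.995072) = 0.746304 substitutions/site.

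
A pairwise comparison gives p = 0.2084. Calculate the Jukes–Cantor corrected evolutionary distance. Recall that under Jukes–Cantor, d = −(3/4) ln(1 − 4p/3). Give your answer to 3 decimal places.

0.244

d = −(3/4) ln(1 − 4p/3) = −0.75 ln(1 − 0.277867) = −0.75 ln(0.722133)
  = −0.75 × (-0.325546) = 0.244160 substitutions/site.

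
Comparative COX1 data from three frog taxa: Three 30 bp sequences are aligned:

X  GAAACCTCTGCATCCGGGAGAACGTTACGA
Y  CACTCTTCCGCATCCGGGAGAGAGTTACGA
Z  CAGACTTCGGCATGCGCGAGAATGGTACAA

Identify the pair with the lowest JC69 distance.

X and Y

X–Y: 7/30 differ, p = 0.233, d = 0.280.
X–Z: 9/30 differ, p = 0.300, d = 0.383.
Y–Z: 9/30 differ, p = 0.300, d = 0.383.
The smallest distance is between X and Y.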